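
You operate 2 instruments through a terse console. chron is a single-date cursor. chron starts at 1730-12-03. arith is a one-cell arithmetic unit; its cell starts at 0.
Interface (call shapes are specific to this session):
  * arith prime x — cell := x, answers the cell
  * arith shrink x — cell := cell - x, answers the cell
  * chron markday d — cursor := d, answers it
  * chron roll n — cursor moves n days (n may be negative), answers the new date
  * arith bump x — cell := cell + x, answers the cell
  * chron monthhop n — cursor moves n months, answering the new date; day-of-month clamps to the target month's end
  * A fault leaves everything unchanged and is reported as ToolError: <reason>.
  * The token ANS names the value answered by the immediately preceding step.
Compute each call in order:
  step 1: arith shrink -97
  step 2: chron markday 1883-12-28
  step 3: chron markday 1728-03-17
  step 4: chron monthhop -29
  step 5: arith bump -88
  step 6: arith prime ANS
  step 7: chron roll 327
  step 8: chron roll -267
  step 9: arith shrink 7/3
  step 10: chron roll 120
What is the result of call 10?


Answer: 1726-04-15

Derivation:
% 1. arith shrink(-97) ~> 97
% 2. chron markday(1883-12-28) ~> 1883-12-28
% 3. chron markday(1728-03-17) ~> 1728-03-17
% 4. chron monthhop(-29) ~> 1725-10-17
% 5. arith bump(-88) ~> 9
% 6. arith prime(ANS) ~> 9
% 7. chron roll(327) ~> 1726-09-09
% 8. chron roll(-267) ~> 1725-12-16
% 9. arith shrink(7/3) ~> 20/3
% 10. chron roll(120) ~> 1726-04-15


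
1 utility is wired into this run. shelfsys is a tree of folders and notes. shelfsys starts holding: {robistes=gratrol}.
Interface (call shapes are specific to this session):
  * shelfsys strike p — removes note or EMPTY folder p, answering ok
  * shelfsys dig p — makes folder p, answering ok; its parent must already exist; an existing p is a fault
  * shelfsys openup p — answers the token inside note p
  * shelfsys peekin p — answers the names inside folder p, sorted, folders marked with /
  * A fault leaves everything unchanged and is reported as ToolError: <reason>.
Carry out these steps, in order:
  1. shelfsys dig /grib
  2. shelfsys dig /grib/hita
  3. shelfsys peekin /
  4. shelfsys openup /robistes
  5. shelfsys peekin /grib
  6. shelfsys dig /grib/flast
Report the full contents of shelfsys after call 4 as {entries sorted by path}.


-- 1. shelfsys dig(p: /grib) => ok
-- 2. shelfsys dig(p: /grib/hita) => ok
-- 3. shelfsys peekin(p: /) => [grib/, robistes]
-- 4. shelfsys openup(p: /robistes) => gratrol
-- 5. shelfsys peekin(p: /grib) => [hita/]
-- 6. shelfsys dig(p: /grib/flast) => ok

Answer: {grib/, grib/hita/, robistes=gratrol}


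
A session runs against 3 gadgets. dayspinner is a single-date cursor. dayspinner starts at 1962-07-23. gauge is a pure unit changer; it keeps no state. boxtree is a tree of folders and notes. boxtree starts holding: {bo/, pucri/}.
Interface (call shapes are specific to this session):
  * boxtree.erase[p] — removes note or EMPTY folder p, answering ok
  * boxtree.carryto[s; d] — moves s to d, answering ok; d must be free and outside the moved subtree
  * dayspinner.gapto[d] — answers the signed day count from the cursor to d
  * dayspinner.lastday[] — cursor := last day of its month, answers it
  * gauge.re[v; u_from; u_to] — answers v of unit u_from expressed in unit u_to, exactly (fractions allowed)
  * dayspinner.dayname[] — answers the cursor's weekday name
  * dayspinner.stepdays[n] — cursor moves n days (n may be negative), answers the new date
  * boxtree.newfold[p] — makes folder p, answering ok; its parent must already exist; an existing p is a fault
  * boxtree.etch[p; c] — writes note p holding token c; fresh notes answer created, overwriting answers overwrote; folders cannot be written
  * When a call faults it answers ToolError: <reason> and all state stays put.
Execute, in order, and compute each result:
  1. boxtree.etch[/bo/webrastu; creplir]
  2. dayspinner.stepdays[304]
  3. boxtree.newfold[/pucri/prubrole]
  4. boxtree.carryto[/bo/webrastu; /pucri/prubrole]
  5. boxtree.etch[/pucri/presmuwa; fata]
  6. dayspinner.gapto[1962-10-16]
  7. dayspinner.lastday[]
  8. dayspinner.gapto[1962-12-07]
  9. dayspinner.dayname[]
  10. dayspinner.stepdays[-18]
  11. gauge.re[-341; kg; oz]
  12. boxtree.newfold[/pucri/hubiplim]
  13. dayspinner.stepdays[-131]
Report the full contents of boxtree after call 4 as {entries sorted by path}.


>>> etch p=/bo/webrastu c=creplir
:: created
>>> stepdays n=304
:: 1963-05-23
>>> newfold p=/pucri/prubrole
:: ok
>>> carryto s=/bo/webrastu d=/pucri/prubrole
:: ToolError: exists
>>> etch p=/pucri/presmuwa c=fata
:: created
>>> gapto d=1962-10-16
:: -219
>>> lastday
:: 1963-05-31
>>> gapto d=1962-12-07
:: -175
>>> dayname
:: Friday
>>> stepdays n=-18
:: 1963-05-13
>>> re v=-341 u_from=kg u_to=oz
:: -49600000000/4123567
>>> newfold p=/pucri/hubiplim
:: ok
>>> stepdays n=-131
:: 1963-01-02

Answer: {bo/, bo/webrastu=creplir, pucri/, pucri/prubrole/}


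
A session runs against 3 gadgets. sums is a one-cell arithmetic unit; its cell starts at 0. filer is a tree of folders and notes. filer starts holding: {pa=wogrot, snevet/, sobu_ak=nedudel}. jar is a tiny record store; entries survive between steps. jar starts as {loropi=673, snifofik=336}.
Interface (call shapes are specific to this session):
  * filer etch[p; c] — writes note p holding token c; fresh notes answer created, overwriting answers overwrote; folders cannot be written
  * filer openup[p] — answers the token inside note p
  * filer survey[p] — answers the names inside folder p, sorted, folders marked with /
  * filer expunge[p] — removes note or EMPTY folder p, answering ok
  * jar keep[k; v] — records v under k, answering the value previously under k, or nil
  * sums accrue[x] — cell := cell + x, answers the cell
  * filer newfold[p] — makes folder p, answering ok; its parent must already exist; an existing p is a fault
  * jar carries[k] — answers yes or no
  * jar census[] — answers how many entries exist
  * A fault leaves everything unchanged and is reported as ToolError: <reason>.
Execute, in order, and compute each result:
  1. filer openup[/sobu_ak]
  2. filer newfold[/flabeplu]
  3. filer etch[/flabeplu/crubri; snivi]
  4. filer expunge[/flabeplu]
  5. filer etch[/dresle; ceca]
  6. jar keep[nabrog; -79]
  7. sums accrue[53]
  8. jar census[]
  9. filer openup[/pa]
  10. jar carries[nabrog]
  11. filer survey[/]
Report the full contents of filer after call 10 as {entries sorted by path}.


Answer: {dresle=ceca, flabeplu/, flabeplu/crubri=snivi, pa=wogrot, snevet/, sobu_ak=nedudel}

Derivation:
Do: filer openup[p: /sobu_ak]
See: nedudel
Do: filer newfold[p: /flabeplu]
See: ok
Do: filer etch[p: /flabeplu/crubri; c: snivi]
See: created
Do: filer expunge[p: /flabeplu]
See: ToolError: not empty
Do: filer etch[p: /dresle; c: ceca]
See: created
Do: jar keep[k: nabrog; v: -79]
See: nil
Do: sums accrue[x: 53]
See: 53
Do: jar census[]
See: 3
Do: filer openup[p: /pa]
See: wogrot
Do: jar carries[k: nabrog]
See: yes
Do: filer survey[p: /]
See: [dresle, flabeplu/, pa, snevet/, sobu_ak]


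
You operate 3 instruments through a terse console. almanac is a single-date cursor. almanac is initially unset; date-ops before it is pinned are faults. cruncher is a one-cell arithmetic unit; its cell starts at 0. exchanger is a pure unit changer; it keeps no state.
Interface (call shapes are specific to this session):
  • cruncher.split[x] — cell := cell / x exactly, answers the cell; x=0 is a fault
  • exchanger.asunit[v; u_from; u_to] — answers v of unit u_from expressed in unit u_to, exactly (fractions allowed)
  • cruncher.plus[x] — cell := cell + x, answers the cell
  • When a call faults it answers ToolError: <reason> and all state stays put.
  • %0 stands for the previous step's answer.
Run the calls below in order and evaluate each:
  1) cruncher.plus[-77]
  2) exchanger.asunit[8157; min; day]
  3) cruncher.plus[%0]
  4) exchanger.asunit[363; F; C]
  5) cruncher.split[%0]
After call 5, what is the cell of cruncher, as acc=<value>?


==> cruncher.plus(x='-77')
<== -77
==> exchanger.asunit(v='8157', u_from='min', u_to='day')
<== 2719/480
==> cruncher.plus(x='%0')
<== -34241/480
==> exchanger.asunit(v='363', u_from='F', u_to='C')
<== 1655/9
==> cruncher.split(x='%0')
<== -102723/264800

Answer: acc=-102723/264800


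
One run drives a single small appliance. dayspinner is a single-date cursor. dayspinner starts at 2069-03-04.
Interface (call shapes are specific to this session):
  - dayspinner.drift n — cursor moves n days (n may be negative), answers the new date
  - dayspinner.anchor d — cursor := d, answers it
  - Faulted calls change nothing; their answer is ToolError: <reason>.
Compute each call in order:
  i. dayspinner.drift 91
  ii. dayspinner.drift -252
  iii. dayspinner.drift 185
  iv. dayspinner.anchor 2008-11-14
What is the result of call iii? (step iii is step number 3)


Answer: 2069-03-28

Derivation:
~$ drift n→91
  2069-06-03
~$ drift n→-252
  2068-09-24
~$ drift n→185
  2069-03-28
~$ anchor d→2008-11-14
  2008-11-14


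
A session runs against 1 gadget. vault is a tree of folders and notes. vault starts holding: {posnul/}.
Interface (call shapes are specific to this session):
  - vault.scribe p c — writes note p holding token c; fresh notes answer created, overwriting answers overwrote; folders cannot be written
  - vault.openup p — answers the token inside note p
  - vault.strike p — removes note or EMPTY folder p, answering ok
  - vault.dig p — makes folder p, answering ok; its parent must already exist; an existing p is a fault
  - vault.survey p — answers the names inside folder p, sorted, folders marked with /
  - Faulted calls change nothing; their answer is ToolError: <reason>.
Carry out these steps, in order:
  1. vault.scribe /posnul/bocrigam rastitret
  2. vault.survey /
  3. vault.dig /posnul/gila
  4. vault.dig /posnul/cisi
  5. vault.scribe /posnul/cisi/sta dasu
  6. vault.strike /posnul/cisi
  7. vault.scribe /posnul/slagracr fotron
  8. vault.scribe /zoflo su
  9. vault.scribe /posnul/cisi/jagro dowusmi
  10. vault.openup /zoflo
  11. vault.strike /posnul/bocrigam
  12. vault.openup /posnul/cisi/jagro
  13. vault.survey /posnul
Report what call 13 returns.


I call vault.scribe on p→/posnul/bocrigam, c→rastitret, → created.
I call vault.survey on p→/, and observe [posnul/].
Then vault.dig on p→/posnul/gila, giving ok.
I call vault.dig on p→/posnul/cisi, which returns ok.
I use vault.scribe on p→/posnul/cisi/sta, c→dasu, → created.
Using vault.strike on p→/posnul/cisi, yielding ToolError: not empty.
Invoking vault.scribe on p→/posnul/slagracr, c→fotron, which returns created.
Then vault.scribe on p→/zoflo, c→su, and observe created.
I use vault.scribe on p→/posnul/cisi/jagro, c→dowusmi, and observe created.
I use vault.openup on p→/zoflo, which returns su.
I try vault.strike on p→/posnul/bocrigam, which returns ok.
I call vault.openup on p→/posnul/cisi/jagro, and see dowusmi.
I call vault.survey on p→/posnul, and get [cisi/, gila/, slagracr].

Answer: [cisi/, gila/, slagracr]


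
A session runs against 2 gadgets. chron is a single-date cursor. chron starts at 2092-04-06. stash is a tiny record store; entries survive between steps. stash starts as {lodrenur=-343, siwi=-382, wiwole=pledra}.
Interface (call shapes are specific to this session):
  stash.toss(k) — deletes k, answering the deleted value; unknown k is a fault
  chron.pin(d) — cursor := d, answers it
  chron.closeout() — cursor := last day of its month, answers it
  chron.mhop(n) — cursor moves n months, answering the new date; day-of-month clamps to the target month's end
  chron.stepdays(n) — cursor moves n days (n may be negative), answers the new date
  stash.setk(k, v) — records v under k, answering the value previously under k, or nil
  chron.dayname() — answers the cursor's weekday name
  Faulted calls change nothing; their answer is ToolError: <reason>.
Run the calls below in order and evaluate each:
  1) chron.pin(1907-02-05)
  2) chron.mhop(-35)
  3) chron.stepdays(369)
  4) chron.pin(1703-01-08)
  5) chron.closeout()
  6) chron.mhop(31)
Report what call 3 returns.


% chron.pin(d='1907-02-05') == 1907-02-05
% chron.mhop(n='-35') == 1904-03-05
% chron.stepdays(n='369') == 1905-03-09
% chron.pin(d='1703-01-08') == 1703-01-08
% chron.closeout() == 1703-01-31
% chron.mhop(n='31') == 1705-08-31

Answer: 1905-03-09


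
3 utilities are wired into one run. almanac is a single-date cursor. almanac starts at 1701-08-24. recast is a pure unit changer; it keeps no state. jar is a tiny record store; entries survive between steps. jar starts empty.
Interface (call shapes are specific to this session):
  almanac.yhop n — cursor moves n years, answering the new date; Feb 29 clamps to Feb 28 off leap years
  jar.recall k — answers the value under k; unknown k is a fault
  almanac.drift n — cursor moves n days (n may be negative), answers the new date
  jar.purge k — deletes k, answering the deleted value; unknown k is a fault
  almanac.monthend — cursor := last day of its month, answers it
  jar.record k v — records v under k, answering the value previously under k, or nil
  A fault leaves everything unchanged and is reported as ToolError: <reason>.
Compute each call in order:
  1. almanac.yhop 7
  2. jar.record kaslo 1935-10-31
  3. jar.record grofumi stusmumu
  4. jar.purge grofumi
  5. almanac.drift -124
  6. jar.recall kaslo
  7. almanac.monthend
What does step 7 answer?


==> almanac.yhop(7)
<== 1708-08-24
==> jar.record(kaslo, 1935-10-31)
<== nil
==> jar.record(grofumi, stusmumu)
<== nil
==> jar.purge(grofumi)
<== stusmumu
==> almanac.drift(-124)
<== 1708-04-22
==> jar.recall(kaslo)
<== 1935-10-31
==> almanac.monthend()
<== 1708-04-30

Answer: 1708-04-30


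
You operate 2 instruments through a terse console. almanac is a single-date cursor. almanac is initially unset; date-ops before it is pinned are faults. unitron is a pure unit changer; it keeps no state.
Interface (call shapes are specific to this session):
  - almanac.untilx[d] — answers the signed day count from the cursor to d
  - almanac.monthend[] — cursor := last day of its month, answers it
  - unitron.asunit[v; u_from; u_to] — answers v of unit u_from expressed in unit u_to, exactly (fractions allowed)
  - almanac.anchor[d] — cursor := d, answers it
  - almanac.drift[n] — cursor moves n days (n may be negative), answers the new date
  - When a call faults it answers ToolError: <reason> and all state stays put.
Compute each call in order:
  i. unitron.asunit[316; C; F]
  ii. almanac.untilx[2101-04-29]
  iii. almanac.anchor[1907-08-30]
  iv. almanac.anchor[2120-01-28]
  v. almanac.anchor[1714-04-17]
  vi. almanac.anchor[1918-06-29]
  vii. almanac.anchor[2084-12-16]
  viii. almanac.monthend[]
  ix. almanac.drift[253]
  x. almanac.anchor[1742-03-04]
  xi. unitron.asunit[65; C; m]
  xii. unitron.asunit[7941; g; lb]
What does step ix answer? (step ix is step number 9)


→ asunit(v='316', u_from='C', u_to='F')
← 3004/5
→ untilx(d='2101-04-29')
← ToolError: no date set
→ anchor(d='1907-08-30')
← 1907-08-30
→ anchor(d='2120-01-28')
← 2120-01-28
→ anchor(d='1714-04-17')
← 1714-04-17
→ anchor(d='1918-06-29')
← 1918-06-29
→ anchor(d='2084-12-16')
← 2084-12-16
→ monthend()
← 2084-12-31
→ drift(n='253')
← 2085-09-10
→ anchor(d='1742-03-04')
← 1742-03-04
→ asunit(v='65', u_from='C', u_to='m')
← ToolError: incompatible units
→ asunit(v='7941', u_from='g', u_to='lb')
← 794100000/45359237

Answer: 2085-09-10


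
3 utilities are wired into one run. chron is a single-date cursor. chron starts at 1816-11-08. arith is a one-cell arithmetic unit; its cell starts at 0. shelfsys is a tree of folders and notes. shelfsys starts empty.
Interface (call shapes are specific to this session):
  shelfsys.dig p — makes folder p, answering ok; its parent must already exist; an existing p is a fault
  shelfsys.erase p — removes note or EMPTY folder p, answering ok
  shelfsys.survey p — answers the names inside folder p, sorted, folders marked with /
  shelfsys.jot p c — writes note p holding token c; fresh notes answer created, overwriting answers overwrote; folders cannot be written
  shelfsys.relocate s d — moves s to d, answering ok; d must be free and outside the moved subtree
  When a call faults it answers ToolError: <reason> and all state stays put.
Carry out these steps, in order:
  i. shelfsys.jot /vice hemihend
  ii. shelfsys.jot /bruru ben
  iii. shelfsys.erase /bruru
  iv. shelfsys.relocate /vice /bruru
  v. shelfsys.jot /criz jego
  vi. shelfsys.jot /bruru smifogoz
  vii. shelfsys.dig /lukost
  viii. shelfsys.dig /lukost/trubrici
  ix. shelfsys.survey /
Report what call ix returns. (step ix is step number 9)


Answer: [bruru, criz, lukost/]

Derivation:
> shelfsys.jot /vice hemihend
= created
> shelfsys.jot /bruru ben
= created
> shelfsys.erase /bruru
= ok
> shelfsys.relocate /vice /bruru
= ok
> shelfsys.jot /criz jego
= created
> shelfsys.jot /bruru smifogoz
= overwrote
> shelfsys.dig /lukost
= ok
> shelfsys.dig /lukost/trubrici
= ok
> shelfsys.survey /
= [bruru, criz, lukost/]


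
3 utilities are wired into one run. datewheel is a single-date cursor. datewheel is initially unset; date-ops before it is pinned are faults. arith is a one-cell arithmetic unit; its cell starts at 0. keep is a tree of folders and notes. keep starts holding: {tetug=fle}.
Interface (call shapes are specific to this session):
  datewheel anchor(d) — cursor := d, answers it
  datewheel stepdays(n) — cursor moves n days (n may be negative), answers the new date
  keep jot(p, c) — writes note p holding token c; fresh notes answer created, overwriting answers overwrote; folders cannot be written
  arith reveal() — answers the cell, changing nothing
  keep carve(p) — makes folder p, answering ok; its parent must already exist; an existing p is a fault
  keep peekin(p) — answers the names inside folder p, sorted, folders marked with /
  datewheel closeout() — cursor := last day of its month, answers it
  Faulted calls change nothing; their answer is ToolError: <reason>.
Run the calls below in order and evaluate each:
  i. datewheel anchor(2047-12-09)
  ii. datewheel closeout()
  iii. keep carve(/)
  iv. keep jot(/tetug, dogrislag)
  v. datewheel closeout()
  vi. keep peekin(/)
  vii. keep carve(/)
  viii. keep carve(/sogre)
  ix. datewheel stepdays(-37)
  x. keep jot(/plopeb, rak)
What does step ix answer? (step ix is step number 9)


Answer: 2047-11-24

Derivation:
CALL datewheel anchor[d='2047-12-09']
RET  2047-12-09
CALL datewheel closeout[]
RET  2047-12-31
CALL keep carve[p='/']
RET  ToolError: exists
CALL keep jot[p='/tetug'; c='dogrislag']
RET  overwrote
CALL datewheel closeout[]
RET  2047-12-31
CALL keep peekin[p='/']
RET  [tetug]
CALL keep carve[p='/']
RET  ToolError: exists
CALL keep carve[p='/sogre']
RET  ok
CALL datewheel stepdays[n='-37']
RET  2047-11-24
CALL keep jot[p='/plopeb'; c='rak']
RET  created


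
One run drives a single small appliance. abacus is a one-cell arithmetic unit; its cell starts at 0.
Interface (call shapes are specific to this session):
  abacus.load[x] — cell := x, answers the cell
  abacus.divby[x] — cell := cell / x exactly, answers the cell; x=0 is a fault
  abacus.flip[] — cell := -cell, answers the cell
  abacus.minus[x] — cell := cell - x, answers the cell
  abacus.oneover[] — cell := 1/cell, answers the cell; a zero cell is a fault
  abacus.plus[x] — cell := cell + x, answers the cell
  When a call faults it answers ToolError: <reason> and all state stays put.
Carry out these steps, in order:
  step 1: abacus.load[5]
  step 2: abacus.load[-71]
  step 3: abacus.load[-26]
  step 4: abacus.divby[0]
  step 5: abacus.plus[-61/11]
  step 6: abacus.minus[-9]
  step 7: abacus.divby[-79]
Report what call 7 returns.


Answer: 248/869

Derivation:
Calling load on x=5, and see 5.
Using load on x=-71, which returns -71.
Then load on x=-26: -26.
Invoking divby on x=0, → ToolError: division by zero.
I invoke plus on x=-61/11, and get -347/11.
I try minus on x=-9: -248/11.
I invoke divby on x=-79, yielding 248/869.


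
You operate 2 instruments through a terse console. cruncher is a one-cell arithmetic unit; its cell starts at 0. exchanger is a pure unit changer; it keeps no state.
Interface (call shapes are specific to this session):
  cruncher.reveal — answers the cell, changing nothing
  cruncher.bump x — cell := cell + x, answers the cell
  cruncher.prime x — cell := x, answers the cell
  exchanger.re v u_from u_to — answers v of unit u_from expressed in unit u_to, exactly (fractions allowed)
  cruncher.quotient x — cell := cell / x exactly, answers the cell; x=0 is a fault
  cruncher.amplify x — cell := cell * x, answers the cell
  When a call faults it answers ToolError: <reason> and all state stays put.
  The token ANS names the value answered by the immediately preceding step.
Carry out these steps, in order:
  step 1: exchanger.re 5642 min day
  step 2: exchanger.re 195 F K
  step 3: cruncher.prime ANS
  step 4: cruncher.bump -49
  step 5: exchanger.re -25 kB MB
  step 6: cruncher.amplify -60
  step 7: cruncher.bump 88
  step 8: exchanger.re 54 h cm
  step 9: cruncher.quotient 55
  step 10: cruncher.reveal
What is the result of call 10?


Next I call exchanger.re(v→5642, u_from→min, u_to→day), which returns 2821/720.
Then exchanger.re(v→195, u_from→F, u_to→K), and get 65467/180.
Invoking cruncher.prime(x→ANS), — result: 65467/180.
I invoke cruncher.bump(x→-49), and observe 56647/180.
Using exchanger.re(v→-25, u_from→kB, u_to→MB), and observe -1/40.
I run cruncher.amplify(x→-60), and observe -56647/3.
Calling cruncher.bump(x→88), → -56383/3.
Invoking exchanger.re(v→54, u_from→h, u_to→cm), → ToolError: incompatible units.
Now I run cruncher.quotient(x→55), yielding -56383/165.
Then cruncher.reveal(), giving -56383/165.

Answer: -56383/165


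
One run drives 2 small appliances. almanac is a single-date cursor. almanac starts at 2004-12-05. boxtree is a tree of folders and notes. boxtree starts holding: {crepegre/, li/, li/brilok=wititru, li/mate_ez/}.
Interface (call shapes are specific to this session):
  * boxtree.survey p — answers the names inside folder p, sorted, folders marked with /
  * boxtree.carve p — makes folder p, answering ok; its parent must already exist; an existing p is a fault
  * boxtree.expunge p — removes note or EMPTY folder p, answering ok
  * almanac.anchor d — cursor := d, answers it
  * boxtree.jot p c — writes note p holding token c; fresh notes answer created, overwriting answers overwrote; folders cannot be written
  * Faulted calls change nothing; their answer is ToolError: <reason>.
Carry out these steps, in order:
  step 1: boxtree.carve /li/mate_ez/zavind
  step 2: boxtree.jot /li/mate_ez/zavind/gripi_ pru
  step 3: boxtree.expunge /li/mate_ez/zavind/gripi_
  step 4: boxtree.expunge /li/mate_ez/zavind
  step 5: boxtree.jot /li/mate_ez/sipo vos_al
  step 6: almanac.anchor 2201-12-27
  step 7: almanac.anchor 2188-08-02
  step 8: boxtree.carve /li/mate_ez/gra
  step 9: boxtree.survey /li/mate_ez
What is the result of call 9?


Answer: [gra/, sipo]

Derivation:
I call carve on p: /li/mate_ez/zavind, — result: ok.
I run jot on p: /li/mate_ez/zavind/gripi_, c: pru: created.
I call expunge on p: /li/mate_ez/zavind/gripi_, giving ok.
Invoking expunge on p: /li/mate_ez/zavind, and observe ok.
Next I call jot on p: /li/mate_ez/sipo, c: vos_al: created.
I invoke anchor on d: 2201-12-27: 2201-12-27.
Calling anchor on d: 2188-08-02, yielding 2188-08-02.
Then carve on p: /li/mate_ez/gra, giving ok.
I try survey on p: /li/mate_ez, giving [gra/, sipo].


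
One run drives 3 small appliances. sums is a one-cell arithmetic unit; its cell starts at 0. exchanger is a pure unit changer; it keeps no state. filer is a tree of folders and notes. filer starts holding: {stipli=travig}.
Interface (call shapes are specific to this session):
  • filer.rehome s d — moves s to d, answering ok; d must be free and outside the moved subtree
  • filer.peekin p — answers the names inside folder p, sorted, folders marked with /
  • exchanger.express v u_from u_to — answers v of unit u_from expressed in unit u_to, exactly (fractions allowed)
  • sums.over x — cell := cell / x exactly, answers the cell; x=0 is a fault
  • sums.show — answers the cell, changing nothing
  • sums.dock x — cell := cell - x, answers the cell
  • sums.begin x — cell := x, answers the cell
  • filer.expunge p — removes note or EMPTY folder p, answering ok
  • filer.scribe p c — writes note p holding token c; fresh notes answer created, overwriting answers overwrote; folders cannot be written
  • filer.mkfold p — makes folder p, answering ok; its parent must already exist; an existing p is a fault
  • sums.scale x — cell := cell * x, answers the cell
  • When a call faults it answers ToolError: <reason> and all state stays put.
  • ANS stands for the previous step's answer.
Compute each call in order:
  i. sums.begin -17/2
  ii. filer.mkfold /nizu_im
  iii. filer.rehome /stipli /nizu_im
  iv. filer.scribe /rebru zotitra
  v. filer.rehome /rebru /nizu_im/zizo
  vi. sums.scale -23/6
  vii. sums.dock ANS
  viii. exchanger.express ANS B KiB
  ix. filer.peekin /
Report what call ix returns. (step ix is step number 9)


# 1. sums.begin(x='-17/2') : -17/2
# 2. filer.mkfold(p='/nizu_im') : ok
# 3. filer.rehome(s='/stipli', d='/nizu_im') : ToolError: exists
# 4. filer.scribe(p='/rebru', c='zotitra') : created
# 5. filer.rehome(s='/rebru', d='/nizu_im/zizo') : ok
# 6. sums.scale(x='-23/6') : 391/12
# 7. sums.dock(x='ANS') : 0
# 8. exchanger.express(v='ANS', u_from='B', u_to='KiB') : 0
# 9. filer.peekin(p='/') : [nizu_im/, stipli]

Answer: [nizu_im/, stipli]


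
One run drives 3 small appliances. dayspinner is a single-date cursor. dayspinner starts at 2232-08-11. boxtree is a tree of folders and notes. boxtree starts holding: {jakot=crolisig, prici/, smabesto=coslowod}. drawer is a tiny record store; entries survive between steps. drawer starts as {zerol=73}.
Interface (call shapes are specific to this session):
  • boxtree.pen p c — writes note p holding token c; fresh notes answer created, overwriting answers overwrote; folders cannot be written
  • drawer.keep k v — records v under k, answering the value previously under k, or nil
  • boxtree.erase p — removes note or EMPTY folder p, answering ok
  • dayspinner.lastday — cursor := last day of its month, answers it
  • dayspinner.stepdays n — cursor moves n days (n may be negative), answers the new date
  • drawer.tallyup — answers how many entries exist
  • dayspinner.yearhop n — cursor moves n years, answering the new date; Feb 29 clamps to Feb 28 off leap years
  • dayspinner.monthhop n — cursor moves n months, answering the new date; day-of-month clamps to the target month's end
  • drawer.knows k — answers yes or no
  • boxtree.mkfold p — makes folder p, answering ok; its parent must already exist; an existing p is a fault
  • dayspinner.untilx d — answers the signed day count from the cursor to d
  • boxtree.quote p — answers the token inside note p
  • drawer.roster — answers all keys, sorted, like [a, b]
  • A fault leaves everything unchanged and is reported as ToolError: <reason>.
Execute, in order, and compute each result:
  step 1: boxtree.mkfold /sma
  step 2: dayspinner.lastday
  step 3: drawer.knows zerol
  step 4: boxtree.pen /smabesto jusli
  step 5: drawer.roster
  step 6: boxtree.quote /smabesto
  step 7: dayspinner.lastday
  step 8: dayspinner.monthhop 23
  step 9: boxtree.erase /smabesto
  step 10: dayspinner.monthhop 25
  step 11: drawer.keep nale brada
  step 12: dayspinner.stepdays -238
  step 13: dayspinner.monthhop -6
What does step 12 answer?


Now I run boxtree.mkfold passing /sma, and see ok.
Next I call dayspinner.lastday(), → 2232-08-31.
Next I call drawer.knows passing zerol, → yes.
Invoking boxtree.pen passing /smabesto, jusli, and get overwrote.
I invoke drawer.roster, and observe [zerol].
Invoking boxtree.quote passing /smabesto, → jusli.
I try dayspinner.lastday, yielding 2232-08-31.
I call dayspinner.monthhop passing 23, — result: 2234-07-31.
I try boxtree.erase passing /smabesto, and get ok.
I invoke dayspinner.monthhop passing 25, yielding 2236-08-31.
I call drawer.keep passing nale, brada, and observe nil.
Then dayspinner.stepdays passing -238, and get 2236-01-06.
Then dayspinner.monthhop passing -6: 2235-07-06.

Answer: 2236-01-06


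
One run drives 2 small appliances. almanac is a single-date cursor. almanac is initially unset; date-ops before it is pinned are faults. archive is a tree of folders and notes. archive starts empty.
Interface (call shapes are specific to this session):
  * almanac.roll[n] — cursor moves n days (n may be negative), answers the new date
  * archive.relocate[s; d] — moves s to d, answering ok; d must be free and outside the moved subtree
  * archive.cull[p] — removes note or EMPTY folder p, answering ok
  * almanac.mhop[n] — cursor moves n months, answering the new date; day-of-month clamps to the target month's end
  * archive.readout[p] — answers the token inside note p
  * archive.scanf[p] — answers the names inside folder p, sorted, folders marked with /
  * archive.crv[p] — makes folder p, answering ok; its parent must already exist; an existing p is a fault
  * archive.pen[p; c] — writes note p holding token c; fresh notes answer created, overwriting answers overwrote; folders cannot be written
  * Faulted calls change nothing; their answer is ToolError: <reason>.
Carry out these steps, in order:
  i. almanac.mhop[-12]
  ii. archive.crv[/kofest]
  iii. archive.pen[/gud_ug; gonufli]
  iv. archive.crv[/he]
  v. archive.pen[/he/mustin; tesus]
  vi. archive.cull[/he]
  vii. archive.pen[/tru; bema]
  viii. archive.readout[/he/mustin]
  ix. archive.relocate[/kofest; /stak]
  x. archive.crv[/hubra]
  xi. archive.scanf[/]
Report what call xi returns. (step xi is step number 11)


I run almanac.mhop(n='-12'), yielding ToolError: no date set.
Then archive.crv(p='/kofest'), which returns ok.
I invoke archive.pen(p='/gud_ug', c='gonufli'), yielding created.
Using archive.crv(p='/he'), and observe ok.
Invoking archive.pen(p='/he/mustin', c='tesus'): created.
Invoking archive.cull(p='/he'), — result: ToolError: not empty.
I use archive.pen(p='/tru', c='bema'), and see created.
I try archive.readout(p='/he/mustin'), → tesus.
Now I run archive.relocate(s='/kofest', d='/stak'), which returns ok.
Now I run archive.crv(p='/hubra'), and observe ok.
Now I run archive.scanf(p='/'), giving [gud_ug, he/, hubra/, stak/, tru].

Answer: [gud_ug, he/, hubra/, stak/, tru]


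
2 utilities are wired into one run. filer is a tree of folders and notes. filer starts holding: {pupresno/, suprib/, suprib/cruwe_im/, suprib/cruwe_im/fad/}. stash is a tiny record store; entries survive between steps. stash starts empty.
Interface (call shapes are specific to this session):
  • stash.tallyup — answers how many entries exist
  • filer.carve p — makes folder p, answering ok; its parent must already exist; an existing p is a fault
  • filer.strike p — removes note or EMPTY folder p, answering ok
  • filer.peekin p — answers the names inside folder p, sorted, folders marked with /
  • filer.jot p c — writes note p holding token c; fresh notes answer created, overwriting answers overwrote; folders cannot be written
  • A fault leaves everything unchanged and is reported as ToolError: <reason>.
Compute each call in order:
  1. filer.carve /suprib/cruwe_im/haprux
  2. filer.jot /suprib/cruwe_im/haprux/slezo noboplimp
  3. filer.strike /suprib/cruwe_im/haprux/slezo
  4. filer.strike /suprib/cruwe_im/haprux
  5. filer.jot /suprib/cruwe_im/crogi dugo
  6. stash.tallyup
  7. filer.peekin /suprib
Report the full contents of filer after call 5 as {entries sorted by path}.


Answer: {pupresno/, suprib/, suprib/cruwe_im/, suprib/cruwe_im/crogi=dugo, suprib/cruwe_im/fad/}

Derivation:
// carve(p=/suprib/cruwe_im/haprux) => ok
// jot(p=/suprib/cruwe_im/haprux/slezo, c=noboplimp) => created
// strike(p=/suprib/cruwe_im/haprux/slezo) => ok
// strike(p=/suprib/cruwe_im/haprux) => ok
// jot(p=/suprib/cruwe_im/crogi, c=dugo) => created
// tallyup() => 0
// peekin(p=/suprib) => [cruwe_im/]


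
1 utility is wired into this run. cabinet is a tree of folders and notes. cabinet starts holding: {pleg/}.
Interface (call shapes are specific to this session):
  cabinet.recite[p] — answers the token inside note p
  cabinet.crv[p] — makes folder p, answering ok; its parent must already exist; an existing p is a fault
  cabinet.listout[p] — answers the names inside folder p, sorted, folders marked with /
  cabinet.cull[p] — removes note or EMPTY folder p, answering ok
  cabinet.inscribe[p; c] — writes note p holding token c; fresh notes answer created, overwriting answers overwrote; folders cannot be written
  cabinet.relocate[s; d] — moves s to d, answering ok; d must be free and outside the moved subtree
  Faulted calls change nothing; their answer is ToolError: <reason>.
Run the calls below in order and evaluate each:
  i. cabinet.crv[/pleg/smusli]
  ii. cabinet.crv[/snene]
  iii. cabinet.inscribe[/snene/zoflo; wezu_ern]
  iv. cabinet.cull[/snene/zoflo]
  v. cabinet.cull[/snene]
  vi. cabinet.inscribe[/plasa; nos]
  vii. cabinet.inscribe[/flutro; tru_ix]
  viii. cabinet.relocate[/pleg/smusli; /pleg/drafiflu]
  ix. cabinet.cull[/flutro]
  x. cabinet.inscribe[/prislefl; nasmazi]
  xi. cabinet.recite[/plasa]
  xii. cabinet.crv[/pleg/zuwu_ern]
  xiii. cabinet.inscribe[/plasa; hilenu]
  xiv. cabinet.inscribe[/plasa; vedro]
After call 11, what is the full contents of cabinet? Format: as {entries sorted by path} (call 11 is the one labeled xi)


Answer: {plasa=nos, pleg/, pleg/drafiflu/, prislefl=nasmazi}

Derivation:
;; 1. cabinet.crv(p→/pleg/smusli) ~> ok
;; 2. cabinet.crv(p→/snene) ~> ok
;; 3. cabinet.inscribe(p→/snene/zoflo, c→wezu_ern) ~> created
;; 4. cabinet.cull(p→/snene/zoflo) ~> ok
;; 5. cabinet.cull(p→/snene) ~> ok
;; 6. cabinet.inscribe(p→/plasa, c→nos) ~> created
;; 7. cabinet.inscribe(p→/flutro, c→tru_ix) ~> created
;; 8. cabinet.relocate(s→/pleg/smusli, d→/pleg/drafiflu) ~> ok
;; 9. cabinet.cull(p→/flutro) ~> ok
;; 10. cabinet.inscribe(p→/prislefl, c→nasmazi) ~> created
;; 11. cabinet.recite(p→/plasa) ~> nos
;; 12. cabinet.crv(p→/pleg/zuwu_ern) ~> ok
;; 13. cabinet.inscribe(p→/plasa, c→hilenu) ~> overwrote
;; 14. cabinet.inscribe(p→/plasa, c→vedro) ~> overwrote


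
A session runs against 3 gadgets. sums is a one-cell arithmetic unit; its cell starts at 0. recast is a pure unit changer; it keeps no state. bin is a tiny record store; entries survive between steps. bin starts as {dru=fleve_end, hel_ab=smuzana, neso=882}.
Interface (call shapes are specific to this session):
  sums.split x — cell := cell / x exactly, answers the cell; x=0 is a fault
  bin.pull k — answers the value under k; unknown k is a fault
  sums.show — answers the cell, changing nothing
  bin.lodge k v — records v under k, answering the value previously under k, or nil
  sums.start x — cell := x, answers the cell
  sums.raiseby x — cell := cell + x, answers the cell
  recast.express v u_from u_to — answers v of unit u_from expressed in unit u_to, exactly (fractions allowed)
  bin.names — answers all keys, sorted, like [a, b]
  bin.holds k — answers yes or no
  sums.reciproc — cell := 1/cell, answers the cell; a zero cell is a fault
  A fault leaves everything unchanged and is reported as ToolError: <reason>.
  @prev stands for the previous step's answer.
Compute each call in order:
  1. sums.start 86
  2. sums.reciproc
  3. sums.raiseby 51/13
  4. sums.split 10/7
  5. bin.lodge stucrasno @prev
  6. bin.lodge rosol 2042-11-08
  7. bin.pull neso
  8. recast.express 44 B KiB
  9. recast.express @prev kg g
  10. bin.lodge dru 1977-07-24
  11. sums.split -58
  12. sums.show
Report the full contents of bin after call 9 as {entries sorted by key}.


I use start with x→86: 86.
Then reciproc(), → 1/86.
Invoking raiseby with x→51/13, and observe 4399/1118.
I run split with x→10/7, → 30793/11180.
I run lodge with k→stucrasno, v→@prev, and see nil.
Invoking lodge with k→rosol, v→2042-11-08, — result: nil.
Using pull with k→neso, → 882.
Calling express with v→44, u_from→B, u_to→KiB, and see 11/256.
I call express with v→@prev, u_from→kg, u_to→g, and get 1375/32.
Calling lodge with k→dru, v→1977-07-24, giving fleve_end.
I try split with x→-58, yielding -30793/648440.
Invoking show(): -30793/648440.

Answer: {dru=fleve_end, hel_ab=smuzana, neso=882, rosol=2042-11-08, stucrasno=30793/11180}


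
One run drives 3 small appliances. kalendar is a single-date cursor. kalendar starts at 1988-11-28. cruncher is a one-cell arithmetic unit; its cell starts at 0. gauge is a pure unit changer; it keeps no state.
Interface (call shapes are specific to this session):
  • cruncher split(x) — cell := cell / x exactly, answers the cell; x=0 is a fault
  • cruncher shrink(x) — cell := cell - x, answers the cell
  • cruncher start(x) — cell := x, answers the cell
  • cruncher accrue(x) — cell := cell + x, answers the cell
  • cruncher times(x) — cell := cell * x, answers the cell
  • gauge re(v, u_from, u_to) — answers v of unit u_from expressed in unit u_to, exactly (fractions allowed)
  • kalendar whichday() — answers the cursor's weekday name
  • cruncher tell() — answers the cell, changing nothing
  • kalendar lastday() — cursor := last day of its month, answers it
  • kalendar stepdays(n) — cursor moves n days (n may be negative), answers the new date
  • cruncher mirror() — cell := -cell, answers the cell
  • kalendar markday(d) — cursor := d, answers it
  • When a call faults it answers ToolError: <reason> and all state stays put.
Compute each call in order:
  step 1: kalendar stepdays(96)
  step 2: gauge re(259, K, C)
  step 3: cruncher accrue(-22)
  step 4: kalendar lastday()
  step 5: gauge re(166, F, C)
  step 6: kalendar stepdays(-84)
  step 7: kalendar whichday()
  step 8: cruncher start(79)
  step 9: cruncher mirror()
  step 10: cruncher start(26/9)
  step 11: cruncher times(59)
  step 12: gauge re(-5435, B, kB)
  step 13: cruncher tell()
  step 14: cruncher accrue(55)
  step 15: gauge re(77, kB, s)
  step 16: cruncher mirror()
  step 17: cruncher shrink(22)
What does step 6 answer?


→ kalendar stepdays(n→96)
← 1989-03-04
→ gauge re(v→259, u_from→K, u_to→C)
← -283/20
→ cruncher accrue(x→-22)
← -22
→ kalendar lastday()
← 1989-03-31
→ gauge re(v→166, u_from→F, u_to→C)
← 670/9
→ kalendar stepdays(n→-84)
← 1989-01-06
→ kalendar whichday()
← Friday
→ cruncher start(x→79)
← 79
→ cruncher mirror()
← -79
→ cruncher start(x→26/9)
← 26/9
→ cruncher times(x→59)
← 1534/9
→ gauge re(v→-5435, u_from→B, u_to→kB)
← -1087/200
→ cruncher tell()
← 1534/9
→ cruncher accrue(x→55)
← 2029/9
→ gauge re(v→77, u_from→kB, u_to→s)
← ToolError: incompatible units
→ cruncher mirror()
← -2029/9
→ cruncher shrink(x→22)
← -2227/9

Answer: 1989-01-06


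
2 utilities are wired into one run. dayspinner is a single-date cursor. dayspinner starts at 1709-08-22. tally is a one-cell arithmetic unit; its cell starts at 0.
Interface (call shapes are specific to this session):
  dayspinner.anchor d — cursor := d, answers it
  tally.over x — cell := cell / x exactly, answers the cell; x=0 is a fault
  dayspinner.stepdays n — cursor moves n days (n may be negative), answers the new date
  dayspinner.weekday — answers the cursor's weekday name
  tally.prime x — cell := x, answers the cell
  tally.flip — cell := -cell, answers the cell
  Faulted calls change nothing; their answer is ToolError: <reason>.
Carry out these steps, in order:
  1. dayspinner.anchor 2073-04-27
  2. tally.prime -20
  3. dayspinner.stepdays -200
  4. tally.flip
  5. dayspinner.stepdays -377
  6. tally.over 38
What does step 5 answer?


I try dayspinner.anchor with d='2073-04-27', and observe 2073-04-27.
Using tally.prime with x='-20', yielding -20.
I try dayspinner.stepdays with n='-200': 2072-10-09.
I run tally.flip, and get 20.
Using dayspinner.stepdays with n='-377', and see 2071-09-28.
Using tally.over with x='38', — result: 10/19.

Answer: 2071-09-28
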